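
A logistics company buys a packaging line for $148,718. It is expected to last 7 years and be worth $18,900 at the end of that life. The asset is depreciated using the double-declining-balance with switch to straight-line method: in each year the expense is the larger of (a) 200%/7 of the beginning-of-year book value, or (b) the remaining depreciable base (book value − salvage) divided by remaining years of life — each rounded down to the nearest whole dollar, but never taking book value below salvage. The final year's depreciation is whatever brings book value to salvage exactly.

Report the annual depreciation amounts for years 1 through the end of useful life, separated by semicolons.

Depreciable base = $148,718 − $18,900 = $129,818.
Year 1: DB = ⌊$148,718 × 200%/7⌋ = $42,490; SL = ⌊$129,818/7⌋ = $18,545 → take DB $42,490. Book value $106,228.
Year 2: DB = ⌊$106,228 × 200%/7⌋ = $30,350; SL = ⌊$87,328/6⌋ = $14,554 → take DB $30,350. Book value $75,878.
Year 3: DB = ⌊$75,878 × 200%/7⌋ = $21,679; SL = ⌊$56,978/5⌋ = $11,395 → take DB $21,679. Book value $54,199.
Year 4: DB = ⌊$54,199 × 200%/7⌋ = $15,485; SL = ⌊$35,299/4⌋ = $8,824 → take DB $15,485. Book value $38,714.
Year 5: DB = ⌊$38,714 × 200%/7⌋ = $11,061; SL = ⌊$19,814/3⌋ = $6,604 → take DB $11,061. Book value $27,653.
Year 6: DB = ⌊$27,653 × 200%/7⌋ = $7,900; SL = ⌊$8,753/2⌋ = $4,376 → take DB $7,900. Book value $19,753.
Year 7 (final): $19,753 − $18,900 = $853. Book value $18,900.

$42,490; $30,350; $21,679; $15,485; $11,061; $7,900; $853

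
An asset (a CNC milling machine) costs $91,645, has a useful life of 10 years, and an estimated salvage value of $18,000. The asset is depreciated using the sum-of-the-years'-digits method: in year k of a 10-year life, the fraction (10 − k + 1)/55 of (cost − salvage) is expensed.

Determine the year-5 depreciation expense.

Depreciable base = $91,645 − $18,000 = $73,645.
Sum of the years' digits = 10+9+8+7+6+5+4+3+2+1 = 55.
Year 1: $73,645 × 10/55 = $13,390. Book value $78,255.
Year 2: $73,645 × 9/55 = $12,051. Book value $66,204.
Year 3: $73,645 × 8/55 = $10,712. Book value $55,492.
Year 4: $73,645 × 7/55 = $9,373. Book value $46,119.
Year 5: $73,645 × 6/55 = $8,034. Book value $38,085.

$8,034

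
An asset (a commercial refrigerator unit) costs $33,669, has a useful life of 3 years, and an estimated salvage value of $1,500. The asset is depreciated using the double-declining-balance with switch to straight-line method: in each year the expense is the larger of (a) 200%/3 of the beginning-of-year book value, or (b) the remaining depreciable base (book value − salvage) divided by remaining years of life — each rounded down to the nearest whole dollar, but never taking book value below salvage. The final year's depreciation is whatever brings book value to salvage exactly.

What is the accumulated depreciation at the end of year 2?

$29,928

Depreciable base = $33,669 − $1,500 = $32,169.
Year 1: DB = ⌊$33,669 × 200%/3⌋ = $22,446; SL = ⌊$32,169/3⌋ = $10,723 → take DB $22,446. Book value $11,223.
Year 2: DB = ⌊$11,223 × 200%/3⌋ = $7,482; SL = ⌊$9,723/2⌋ = $4,861 → take DB $7,482. Book value $3,741.
Accumulated through year 2 = $33,669 − $3,741 = $29,928.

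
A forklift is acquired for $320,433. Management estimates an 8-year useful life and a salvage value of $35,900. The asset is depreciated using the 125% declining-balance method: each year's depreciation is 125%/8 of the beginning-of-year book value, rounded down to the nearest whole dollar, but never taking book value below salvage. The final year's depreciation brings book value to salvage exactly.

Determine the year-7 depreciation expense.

Depreciable base = $320,433 − $35,900 = $284,533.
Year 1: ⌊$320,433 × 125%/8⌋ = $50,067. Book value $270,366.
Year 2: ⌊$270,366 × 125%/8⌋ = $42,244. Book value $228,122.
Year 3: ⌊$228,122 × 125%/8⌋ = $35,644. Book value $192,478.
Year 4: ⌊$192,478 × 125%/8⌋ = $30,074. Book value $162,404.
Year 5: ⌊$162,404 × 125%/8⌋ = $25,375. Book value $137,029.
Year 6: ⌊$137,029 × 125%/8⌋ = $21,410. Book value $115,619.
Year 7: ⌊$115,619 × 125%/8⌋ = $18,065. Book value $97,554.

$18,065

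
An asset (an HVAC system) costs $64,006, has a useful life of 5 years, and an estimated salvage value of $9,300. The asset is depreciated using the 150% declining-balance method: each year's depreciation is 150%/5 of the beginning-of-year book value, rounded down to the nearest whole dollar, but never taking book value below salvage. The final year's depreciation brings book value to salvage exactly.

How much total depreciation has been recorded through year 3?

Depreciable base = $64,006 − $9,300 = $54,706.
Year 1: ⌊$64,006 × 150%/5⌋ = $19,201. Book value $44,805.
Year 2: ⌊$44,805 × 150%/5⌋ = $13,441. Book value $31,364.
Year 3: ⌊$31,364 × 150%/5⌋ = $9,409. Book value $21,955.
Accumulated through year 3 = $64,006 − $21,955 = $42,051.

$42,051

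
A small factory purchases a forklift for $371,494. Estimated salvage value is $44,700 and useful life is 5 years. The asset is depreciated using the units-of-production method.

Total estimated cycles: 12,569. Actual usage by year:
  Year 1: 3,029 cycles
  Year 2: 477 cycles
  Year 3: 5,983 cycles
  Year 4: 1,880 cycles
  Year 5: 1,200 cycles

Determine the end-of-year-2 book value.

Depreciable base = $371,494 − $44,700 = $326,794.
Rate = $326,794 / 12,569 cycles = $26 per cycle.
Year 1: 3,029 × $26 = $78,754. Book value $292,740.
Year 2: 477 × $26 = $12,402. Book value $280,338.

$280,338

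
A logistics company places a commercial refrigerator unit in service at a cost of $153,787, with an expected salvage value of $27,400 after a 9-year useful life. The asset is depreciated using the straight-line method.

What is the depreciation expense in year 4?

Depreciable base = $153,787 − $27,400 = $126,387.
Annual expense = $126,387 / 9 = $14,043.

$14,043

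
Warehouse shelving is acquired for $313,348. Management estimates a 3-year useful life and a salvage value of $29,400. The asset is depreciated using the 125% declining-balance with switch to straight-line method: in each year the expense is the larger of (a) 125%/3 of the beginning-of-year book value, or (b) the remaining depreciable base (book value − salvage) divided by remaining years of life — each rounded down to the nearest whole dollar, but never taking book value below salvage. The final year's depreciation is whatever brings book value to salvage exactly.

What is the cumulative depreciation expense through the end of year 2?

Depreciable base = $313,348 − $29,400 = $283,948.
Year 1: DB = ⌊$313,348 × 125%/3⌋ = $130,561; SL = ⌊$283,948/3⌋ = $94,649 → take DB $130,561. Book value $182,787.
Year 2: DB = ⌊$182,787 × 125%/3⌋ = $76,161; SL = ⌊$153,387/2⌋ = $76,693 → take SL $76,693. Book value $106,094.
Accumulated through year 2 = $313,348 − $106,094 = $207,254.

$207,254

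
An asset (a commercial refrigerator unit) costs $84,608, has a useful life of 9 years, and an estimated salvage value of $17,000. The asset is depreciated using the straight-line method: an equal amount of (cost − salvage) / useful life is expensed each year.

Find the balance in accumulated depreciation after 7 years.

Depreciable base = $84,608 − $17,000 = $67,608.
Annual expense = $67,608 / 9 = $7,512.
End of year 1: book value $77,096.
End of year 2: book value $69,584.
End of year 3: book value $62,072.
End of year 4: book value $54,560.
End of year 5: book value $47,048.
End of year 6: book value $39,536.
End of year 7: book value $32,024.
Accumulated through year 7 = $84,608 − $32,024 = $52,584.

$52,584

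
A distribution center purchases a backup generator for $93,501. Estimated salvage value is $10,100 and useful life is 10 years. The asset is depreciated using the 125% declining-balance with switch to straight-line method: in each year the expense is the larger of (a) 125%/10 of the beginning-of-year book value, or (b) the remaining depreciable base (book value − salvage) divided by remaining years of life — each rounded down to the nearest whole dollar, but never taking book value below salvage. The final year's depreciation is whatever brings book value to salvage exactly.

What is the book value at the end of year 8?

Depreciable base = $93,501 − $10,100 = $83,401.
Year 1: DB = ⌊$93,501 × 125%/10⌋ = $11,687; SL = ⌊$83,401/10⌋ = $8,340 → take DB $11,687. Book value $81,814.
Year 2: DB = ⌊$81,814 × 125%/10⌋ = $10,226; SL = ⌊$71,714/9⌋ = $7,968 → take DB $10,226. Book value $71,588.
Year 3: DB = ⌊$71,588 × 125%/10⌋ = $8,948; SL = ⌊$61,488/8⌋ = $7,686 → take DB $8,948. Book value $62,640.
Year 4: DB = ⌊$62,640 × 125%/10⌋ = $7,830; SL = ⌊$52,540/7⌋ = $7,505 → take DB $7,830. Book value $54,810.
Year 5: DB = ⌊$54,810 × 125%/10⌋ = $6,851; SL = ⌊$44,710/6⌋ = $7,451 → take SL $7,451. Book value $47,359.
Year 6: DB = ⌊$47,359 × 125%/10⌋ = $5,919; SL = ⌊$37,259/5⌋ = $7,451 → take SL $7,451. Book value $39,908.
Year 7: DB = ⌊$39,908 × 125%/10⌋ = $4,988; SL = ⌊$29,808/4⌋ = $7,452 → take SL $7,452. Book value $32,456.
Year 8: DB = ⌊$32,456 × 125%/10⌋ = $4,057; SL = ⌊$22,356/3⌋ = $7,452 → take SL $7,452. Book value $25,004.

$25,004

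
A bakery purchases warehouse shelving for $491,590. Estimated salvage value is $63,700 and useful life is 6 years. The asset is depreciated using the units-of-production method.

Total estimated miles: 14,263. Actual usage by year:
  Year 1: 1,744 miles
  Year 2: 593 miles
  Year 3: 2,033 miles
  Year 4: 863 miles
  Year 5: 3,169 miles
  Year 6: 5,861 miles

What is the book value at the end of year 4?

$334,600

Depreciable base = $491,590 − $63,700 = $427,890.
Rate = $427,890 / 14,263 miles = $30 per mile.
Year 1: 1,744 × $30 = $52,320. Book value $439,270.
Year 2: 593 × $30 = $17,790. Book value $421,480.
Year 3: 2,033 × $30 = $60,990. Book value $360,490.
Year 4: 863 × $30 = $25,890. Book value $334,600.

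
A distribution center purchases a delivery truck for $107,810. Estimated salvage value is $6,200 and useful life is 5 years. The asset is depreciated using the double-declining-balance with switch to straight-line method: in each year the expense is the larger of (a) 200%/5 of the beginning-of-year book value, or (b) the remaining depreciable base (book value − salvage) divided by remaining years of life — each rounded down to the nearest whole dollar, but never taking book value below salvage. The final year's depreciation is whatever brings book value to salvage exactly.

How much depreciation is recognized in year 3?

$15,524

Depreciable base = $107,810 − $6,200 = $101,610.
Year 1: DB = ⌊$107,810 × 200%/5⌋ = $43,124; SL = ⌊$101,610/5⌋ = $20,322 → take DB $43,124. Book value $64,686.
Year 2: DB = ⌊$64,686 × 200%/5⌋ = $25,874; SL = ⌊$58,486/4⌋ = $14,621 → take DB $25,874. Book value $38,812.
Year 3: DB = ⌊$38,812 × 200%/5⌋ = $15,524; SL = ⌊$32,612/3⌋ = $10,870 → take DB $15,524. Book value $23,288.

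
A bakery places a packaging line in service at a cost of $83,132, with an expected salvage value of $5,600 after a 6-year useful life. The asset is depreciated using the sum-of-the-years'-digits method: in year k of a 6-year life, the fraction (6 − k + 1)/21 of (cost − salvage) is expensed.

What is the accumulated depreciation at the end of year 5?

Depreciable base = $83,132 − $5,600 = $77,532.
Sum of the years' digits = 6+5+4+3+2+1 = 21.
Year 1: $77,532 × 6/21 = $22,152. Book value $60,980.
Year 2: $77,532 × 5/21 = $18,460. Book value $42,520.
Year 3: $77,532 × 4/21 = $14,768. Book value $27,752.
Year 4: $77,532 × 3/21 = $11,076. Book value $16,676.
Year 5: $77,532 × 2/21 = $7,384. Book value $9,292.
Accumulated through year 5 = $83,132 − $9,292 = $73,840.

$73,840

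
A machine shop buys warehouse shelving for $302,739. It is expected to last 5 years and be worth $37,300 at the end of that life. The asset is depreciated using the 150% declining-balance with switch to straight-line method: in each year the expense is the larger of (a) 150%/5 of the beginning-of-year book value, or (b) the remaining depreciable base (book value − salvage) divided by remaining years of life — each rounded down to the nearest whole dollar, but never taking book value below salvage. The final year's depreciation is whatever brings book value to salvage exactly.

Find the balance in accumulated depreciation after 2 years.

Depreciable base = $302,739 − $37,300 = $265,439.
Year 1: DB = ⌊$302,739 × 150%/5⌋ = $90,821; SL = ⌊$265,439/5⌋ = $53,087 → take DB $90,821. Book value $211,918.
Year 2: DB = ⌊$211,918 × 150%/5⌋ = $63,575; SL = ⌊$174,618/4⌋ = $43,654 → take DB $63,575. Book value $148,343.
Accumulated through year 2 = $302,739 − $148,343 = $154,396.

$154,396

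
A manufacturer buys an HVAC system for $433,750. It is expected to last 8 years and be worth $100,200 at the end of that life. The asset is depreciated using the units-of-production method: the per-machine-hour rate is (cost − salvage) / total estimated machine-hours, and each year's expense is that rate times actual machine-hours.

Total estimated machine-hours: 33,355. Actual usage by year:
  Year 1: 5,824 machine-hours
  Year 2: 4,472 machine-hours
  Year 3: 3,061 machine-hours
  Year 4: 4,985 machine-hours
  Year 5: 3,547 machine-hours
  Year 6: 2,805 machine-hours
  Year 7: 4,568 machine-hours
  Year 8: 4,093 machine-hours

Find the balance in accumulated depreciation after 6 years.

$246,940

Depreciable base = $433,750 − $100,200 = $333,550.
Rate = $333,550 / 33,355 machine-hours = $10 per machine-hour.
Year 1: 5,824 × $10 = $58,240. Book value $375,510.
Year 2: 4,472 × $10 = $44,720. Book value $330,790.
Year 3: 3,061 × $10 = $30,610. Book value $300,180.
Year 4: 4,985 × $10 = $49,850. Book value $250,330.
Year 5: 3,547 × $10 = $35,470. Book value $214,860.
Year 6: 2,805 × $10 = $28,050. Book value $186,810.
Accumulated through year 6 = $433,750 − $186,810 = $246,940.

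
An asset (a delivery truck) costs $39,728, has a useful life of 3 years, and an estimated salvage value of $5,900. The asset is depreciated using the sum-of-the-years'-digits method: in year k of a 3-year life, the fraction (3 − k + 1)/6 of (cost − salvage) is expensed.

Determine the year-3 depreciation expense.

Depreciable base = $39,728 − $5,900 = $33,828.
Sum of the years' digits = 3+2+1 = 6.
Year 1: $33,828 × 3/6 = $16,914. Book value $22,814.
Year 2: $33,828 × 2/6 = $11,276. Book value $11,538.
Year 3: $33,828 × 1/6 = $5,638. Book value $5,900.

$5,638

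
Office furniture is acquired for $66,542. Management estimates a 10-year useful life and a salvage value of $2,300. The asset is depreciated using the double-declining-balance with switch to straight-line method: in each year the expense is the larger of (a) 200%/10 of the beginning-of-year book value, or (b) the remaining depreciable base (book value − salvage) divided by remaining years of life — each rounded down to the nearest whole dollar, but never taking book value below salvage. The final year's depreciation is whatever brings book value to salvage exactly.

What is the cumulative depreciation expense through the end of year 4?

Depreciable base = $66,542 − $2,300 = $64,242.
Year 1: DB = ⌊$66,542 × 200%/10⌋ = $13,308; SL = ⌊$64,242/10⌋ = $6,424 → take DB $13,308. Book value $53,234.
Year 2: DB = ⌊$53,234 × 200%/10⌋ = $10,646; SL = ⌊$50,934/9⌋ = $5,659 → take DB $10,646. Book value $42,588.
Year 3: DB = ⌊$42,588 × 200%/10⌋ = $8,517; SL = ⌊$40,288/8⌋ = $5,036 → take DB $8,517. Book value $34,071.
Year 4: DB = ⌊$34,071 × 200%/10⌋ = $6,814; SL = ⌊$31,771/7⌋ = $4,538 → take DB $6,814. Book value $27,257.
Accumulated through year 4 = $66,542 − $27,257 = $39,285.

$39,285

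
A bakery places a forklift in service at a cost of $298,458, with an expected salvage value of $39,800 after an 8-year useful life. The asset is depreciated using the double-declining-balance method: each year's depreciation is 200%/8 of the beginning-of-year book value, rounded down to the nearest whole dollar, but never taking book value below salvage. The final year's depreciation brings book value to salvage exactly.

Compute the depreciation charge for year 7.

Depreciable base = $298,458 − $39,800 = $258,658.
Year 1: ⌊$298,458 × 200%/8⌋ = $74,614. Book value $223,844.
Year 2: ⌊$223,844 × 200%/8⌋ = $55,961. Book value $167,883.
Year 3: ⌊$167,883 × 200%/8⌋ = $41,970. Book value $125,913.
Year 4: ⌊$125,913 × 200%/8⌋ = $31,478. Book value $94,435.
Year 5: ⌊$94,435 × 200%/8⌋ = $23,608. Book value $70,827.
Year 6: ⌊$70,827 × 200%/8⌋ = $17,706. Book value $53,121.
Year 7: ⌊$53,121 × 200%/8⌋ = $13,280. Book value $39,841.

$13,280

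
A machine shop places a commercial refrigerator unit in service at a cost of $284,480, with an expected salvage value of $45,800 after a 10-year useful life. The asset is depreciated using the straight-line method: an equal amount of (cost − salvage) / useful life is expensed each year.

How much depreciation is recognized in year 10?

Depreciable base = $284,480 − $45,800 = $238,680.
Annual expense = $238,680 / 10 = $23,868.

$23,868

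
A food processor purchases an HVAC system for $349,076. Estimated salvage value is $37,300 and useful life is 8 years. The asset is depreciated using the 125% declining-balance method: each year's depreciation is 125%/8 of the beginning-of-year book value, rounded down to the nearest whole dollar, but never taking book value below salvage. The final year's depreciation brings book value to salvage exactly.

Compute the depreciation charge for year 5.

Depreciable base = $349,076 − $37,300 = $311,776.
Year 1: ⌊$349,076 × 125%/8⌋ = $54,543. Book value $294,533.
Year 2: ⌊$294,533 × 125%/8⌋ = $46,020. Book value $248,513.
Year 3: ⌊$248,513 × 125%/8⌋ = $38,830. Book value $209,683.
Year 4: ⌊$209,683 × 125%/8⌋ = $32,762. Book value $176,921.
Year 5: ⌊$176,921 × 125%/8⌋ = $27,643. Book value $149,278.

$27,643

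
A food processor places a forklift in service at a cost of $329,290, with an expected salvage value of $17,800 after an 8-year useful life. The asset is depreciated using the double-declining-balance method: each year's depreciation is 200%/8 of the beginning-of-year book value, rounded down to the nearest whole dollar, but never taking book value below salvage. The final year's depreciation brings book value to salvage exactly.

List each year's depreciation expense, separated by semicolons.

$82,322; $61,742; $46,306; $34,730; $26,047; $19,535; $14,652; $26,156

Depreciable base = $329,290 − $17,800 = $311,490.
Year 1: ⌊$329,290 × 200%/8⌋ = $82,322. Book value $246,968.
Year 2: ⌊$246,968 × 200%/8⌋ = $61,742. Book value $185,226.
Year 3: ⌊$185,226 × 200%/8⌋ = $46,306. Book value $138,920.
Year 4: ⌊$138,920 × 200%/8⌋ = $34,730. Book value $104,190.
Year 5: ⌊$104,190 × 200%/8⌋ = $26,047. Book value $78,143.
Year 6: ⌊$78,143 × 200%/8⌋ = $19,535. Book value $58,608.
Year 7: ⌊$58,608 × 200%/8⌋ = $14,652. Book value $43,956.
Year 8 (final): $43,956 − $17,800 = $26,156. Book value $17,800.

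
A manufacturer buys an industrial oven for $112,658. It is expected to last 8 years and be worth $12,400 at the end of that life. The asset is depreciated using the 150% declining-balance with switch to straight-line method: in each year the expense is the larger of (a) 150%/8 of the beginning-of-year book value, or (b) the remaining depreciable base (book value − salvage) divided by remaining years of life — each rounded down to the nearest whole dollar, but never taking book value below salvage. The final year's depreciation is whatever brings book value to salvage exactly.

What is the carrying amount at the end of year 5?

Depreciable base = $112,658 − $12,400 = $100,258.
Year 1: DB = ⌊$112,658 × 150%/8⌋ = $21,123; SL = ⌊$100,258/8⌋ = $12,532 → take DB $21,123. Book value $91,535.
Year 2: DB = ⌊$91,535 × 150%/8⌋ = $17,162; SL = ⌊$79,135/7⌋ = $11,305 → take DB $17,162. Book value $74,373.
Year 3: DB = ⌊$74,373 × 150%/8⌋ = $13,944; SL = ⌊$61,973/6⌋ = $10,328 → take DB $13,944. Book value $60,429.
Year 4: DB = ⌊$60,429 × 150%/8⌋ = $11,330; SL = ⌊$48,029/5⌋ = $9,605 → take DB $11,330. Book value $49,099.
Year 5: DB = ⌊$49,099 × 150%/8⌋ = $9,206; SL = ⌊$36,699/4⌋ = $9,174 → take DB $9,206. Book value $39,893.

$39,893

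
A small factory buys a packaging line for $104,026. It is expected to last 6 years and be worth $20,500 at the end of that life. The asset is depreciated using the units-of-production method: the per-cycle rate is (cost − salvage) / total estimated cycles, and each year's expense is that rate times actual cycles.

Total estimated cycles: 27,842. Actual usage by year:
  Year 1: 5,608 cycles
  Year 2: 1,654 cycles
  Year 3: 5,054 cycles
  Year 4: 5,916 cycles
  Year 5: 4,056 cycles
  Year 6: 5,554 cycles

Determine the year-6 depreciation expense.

Depreciable base = $104,026 − $20,500 = $83,526.
Rate = $83,526 / 27,842 cycles = $3 per cycle.
Year 1: 5,608 × $3 = $16,824. Book value $87,202.
Year 2: 1,654 × $3 = $4,962. Book value $82,240.
Year 3: 5,054 × $3 = $15,162. Book value $67,078.
Year 4: 5,916 × $3 = $17,748. Book value $49,330.
Year 5: 4,056 × $3 = $12,168. Book value $37,162.
Year 6: 5,554 × $3 = $16,662. Book value $20,500.

$16,662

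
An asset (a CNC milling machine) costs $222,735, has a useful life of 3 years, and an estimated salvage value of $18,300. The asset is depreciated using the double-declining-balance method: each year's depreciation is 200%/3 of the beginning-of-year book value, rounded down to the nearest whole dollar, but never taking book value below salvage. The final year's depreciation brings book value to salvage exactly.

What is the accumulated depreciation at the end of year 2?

Depreciable base = $222,735 − $18,300 = $204,435.
Year 1: ⌊$222,735 × 200%/3⌋ = $148,490. Book value $74,245.
Year 2: ⌊$74,245 × 200%/3⌋ = $49,496. Book value $24,749.
Accumulated through year 2 = $222,735 − $24,749 = $197,986.

$197,986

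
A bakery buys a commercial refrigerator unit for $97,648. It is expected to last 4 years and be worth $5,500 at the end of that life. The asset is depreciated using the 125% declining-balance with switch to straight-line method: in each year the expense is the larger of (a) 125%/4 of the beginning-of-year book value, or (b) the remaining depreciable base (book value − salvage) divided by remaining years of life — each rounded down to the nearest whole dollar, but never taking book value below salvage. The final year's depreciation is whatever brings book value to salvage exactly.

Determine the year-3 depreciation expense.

$20,327

Depreciable base = $97,648 − $5,500 = $92,148.
Year 1: DB = ⌊$97,648 × 125%/4⌋ = $30,515; SL = ⌊$92,148/4⌋ = $23,037 → take DB $30,515. Book value $67,133.
Year 2: DB = ⌊$67,133 × 125%/4⌋ = $20,979; SL = ⌊$61,633/3⌋ = $20,544 → take DB $20,979. Book value $46,154.
Year 3: DB = ⌊$46,154 × 125%/4⌋ = $14,423; SL = ⌊$40,654/2⌋ = $20,327 → take SL $20,327. Book value $25,827.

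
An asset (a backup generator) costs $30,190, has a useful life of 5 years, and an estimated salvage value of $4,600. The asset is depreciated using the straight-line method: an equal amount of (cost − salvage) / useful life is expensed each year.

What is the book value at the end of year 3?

$14,836

Depreciable base = $30,190 − $4,600 = $25,590.
Annual expense = $25,590 / 5 = $5,118.
End of year 1: book value $25,072.
End of year 2: book value $19,954.
End of year 3: book value $14,836.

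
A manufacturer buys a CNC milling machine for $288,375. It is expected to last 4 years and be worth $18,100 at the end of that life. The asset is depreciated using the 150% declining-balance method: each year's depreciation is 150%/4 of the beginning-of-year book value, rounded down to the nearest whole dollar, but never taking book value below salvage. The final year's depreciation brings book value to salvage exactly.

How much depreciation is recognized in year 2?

$67,588

Depreciable base = $288,375 − $18,100 = $270,275.
Year 1: ⌊$288,375 × 150%/4⌋ = $108,140. Book value $180,235.
Year 2: ⌊$180,235 × 150%/4⌋ = $67,588. Book value $112,647.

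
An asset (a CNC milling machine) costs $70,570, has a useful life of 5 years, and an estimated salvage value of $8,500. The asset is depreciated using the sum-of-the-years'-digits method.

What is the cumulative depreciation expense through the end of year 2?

$37,242

Depreciable base = $70,570 − $8,500 = $62,070.
Sum of the years' digits = 5+4+3+2+1 = 15.
Year 1: $62,070 × 5/15 = $20,690. Book value $49,880.
Year 2: $62,070 × 4/15 = $16,552. Book value $33,328.
Accumulated through year 2 = $70,570 − $33,328 = $37,242.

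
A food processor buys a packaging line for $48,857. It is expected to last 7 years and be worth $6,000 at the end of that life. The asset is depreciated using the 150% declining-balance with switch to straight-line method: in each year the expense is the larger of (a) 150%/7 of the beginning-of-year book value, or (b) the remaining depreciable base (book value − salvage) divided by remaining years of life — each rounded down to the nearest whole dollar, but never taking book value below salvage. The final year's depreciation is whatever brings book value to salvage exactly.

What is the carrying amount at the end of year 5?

Depreciable base = $48,857 − $6,000 = $42,857.
Year 1: DB = ⌊$48,857 × 150%/7⌋ = $10,469; SL = ⌊$42,857/7⌋ = $6,122 → take DB $10,469. Book value $38,388.
Year 2: DB = ⌊$38,388 × 150%/7⌋ = $8,226; SL = ⌊$32,388/6⌋ = $5,398 → take DB $8,226. Book value $30,162.
Year 3: DB = ⌊$30,162 × 150%/7⌋ = $6,463; SL = ⌊$24,162/5⌋ = $4,832 → take DB $6,463. Book value $23,699.
Year 4: DB = ⌊$23,699 × 150%/7⌋ = $5,078; SL = ⌊$17,699/4⌋ = $4,424 → take DB $5,078. Book value $18,621.
Year 5: DB = ⌊$18,621 × 150%/7⌋ = $3,990; SL = ⌊$12,621/3⌋ = $4,207 → take SL $4,207. Book value $14,414.

$14,414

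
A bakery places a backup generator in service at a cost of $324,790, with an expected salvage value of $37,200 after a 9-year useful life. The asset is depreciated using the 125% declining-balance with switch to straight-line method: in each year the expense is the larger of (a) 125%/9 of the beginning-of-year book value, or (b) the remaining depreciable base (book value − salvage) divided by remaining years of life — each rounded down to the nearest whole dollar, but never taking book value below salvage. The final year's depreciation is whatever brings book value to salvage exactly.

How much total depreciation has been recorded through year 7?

Depreciable base = $324,790 − $37,200 = $287,590.
Year 1: DB = ⌊$324,790 × 125%/9⌋ = $45,109; SL = ⌊$287,590/9⌋ = $31,954 → take DB $45,109. Book value $279,681.
Year 2: DB = ⌊$279,681 × 125%/9⌋ = $38,844; SL = ⌊$242,481/8⌋ = $30,310 → take DB $38,844. Book value $240,837.
Year 3: DB = ⌊$240,837 × 125%/9⌋ = $33,449; SL = ⌊$203,637/7⌋ = $29,091 → take DB $33,449. Book value $207,388.
Year 4: DB = ⌊$207,388 × 125%/9⌋ = $28,803; SL = ⌊$170,188/6⌋ = $28,364 → take DB $28,803. Book value $178,585.
Year 5: DB = ⌊$178,585 × 125%/9⌋ = $24,803; SL = ⌊$141,385/5⌋ = $28,277 → take SL $28,277. Book value $150,308.
Year 6: DB = ⌊$150,308 × 125%/9⌋ = $20,876; SL = ⌊$113,108/4⌋ = $28,277 → take SL $28,277. Book value $122,031.
Year 7: DB = ⌊$122,031 × 125%/9⌋ = $16,948; SL = ⌊$84,831/3⌋ = $28,277 → take SL $28,277. Book value $93,754.
Accumulated through year 7 = $324,790 − $93,754 = $231,036.

$231,036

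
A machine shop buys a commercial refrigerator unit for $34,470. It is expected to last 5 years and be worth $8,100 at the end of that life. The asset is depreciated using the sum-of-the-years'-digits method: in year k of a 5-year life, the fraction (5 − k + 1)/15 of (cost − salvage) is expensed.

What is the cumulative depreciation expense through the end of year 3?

$21,096

Depreciable base = $34,470 − $8,100 = $26,370.
Sum of the years' digits = 5+4+3+2+1 = 15.
Year 1: $26,370 × 5/15 = $8,790. Book value $25,680.
Year 2: $26,370 × 4/15 = $7,032. Book value $18,648.
Year 3: $26,370 × 3/15 = $5,274. Book value $13,374.
Accumulated through year 3 = $34,470 − $13,374 = $21,096.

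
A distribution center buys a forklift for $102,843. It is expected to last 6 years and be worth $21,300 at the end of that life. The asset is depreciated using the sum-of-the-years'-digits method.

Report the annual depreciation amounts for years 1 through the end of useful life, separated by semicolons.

$23,298; $19,415; $15,532; $11,649; $7,766; $3,883

Depreciable base = $102,843 − $21,300 = $81,543.
Sum of the years' digits = 6+5+4+3+2+1 = 21.
Year 1: $81,543 × 6/21 = $23,298. Book value $79,545.
Year 2: $81,543 × 5/21 = $19,415. Book value $60,130.
Year 3: $81,543 × 4/21 = $15,532. Book value $44,598.
Year 4: $81,543 × 3/21 = $11,649. Book value $32,949.
Year 5: $81,543 × 2/21 = $7,766. Book value $25,183.
Year 6: $81,543 × 1/21 = $3,883. Book value $21,300.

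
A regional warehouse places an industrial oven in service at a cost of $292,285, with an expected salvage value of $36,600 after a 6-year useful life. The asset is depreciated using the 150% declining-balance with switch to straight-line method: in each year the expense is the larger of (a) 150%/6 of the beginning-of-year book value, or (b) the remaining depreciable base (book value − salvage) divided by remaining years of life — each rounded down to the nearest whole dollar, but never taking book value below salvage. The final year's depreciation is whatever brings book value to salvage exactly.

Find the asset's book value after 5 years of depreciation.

$64,541

Depreciable base = $292,285 − $36,600 = $255,685.
Year 1: DB = ⌊$292,285 × 150%/6⌋ = $73,071; SL = ⌊$255,685/6⌋ = $42,614 → take DB $73,071. Book value $219,214.
Year 2: DB = ⌊$219,214 × 150%/6⌋ = $54,803; SL = ⌊$182,614/5⌋ = $36,522 → take DB $54,803. Book value $164,411.
Year 3: DB = ⌊$164,411 × 150%/6⌋ = $41,102; SL = ⌊$127,811/4⌋ = $31,952 → take DB $41,102. Book value $123,309.
Year 4: DB = ⌊$123,309 × 150%/6⌋ = $30,827; SL = ⌊$86,709/3⌋ = $28,903 → take DB $30,827. Book value $92,482.
Year 5: DB = ⌊$92,482 × 150%/6⌋ = $23,120; SL = ⌊$55,882/2⌋ = $27,941 → take SL $27,941. Book value $64,541.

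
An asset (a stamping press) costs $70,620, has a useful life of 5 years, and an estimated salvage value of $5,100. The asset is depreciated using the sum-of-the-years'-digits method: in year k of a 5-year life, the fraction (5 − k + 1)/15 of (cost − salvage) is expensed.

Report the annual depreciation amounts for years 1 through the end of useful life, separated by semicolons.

Depreciable base = $70,620 − $5,100 = $65,520.
Sum of the years' digits = 5+4+3+2+1 = 15.
Year 1: $65,520 × 5/15 = $21,840. Book value $48,780.
Year 2: $65,520 × 4/15 = $17,472. Book value $31,308.
Year 3: $65,520 × 3/15 = $13,104. Book value $18,204.
Year 4: $65,520 × 2/15 = $8,736. Book value $9,468.
Year 5: $65,520 × 1/15 = $4,368. Book value $5,100.

$21,840; $17,472; $13,104; $8,736; $4,368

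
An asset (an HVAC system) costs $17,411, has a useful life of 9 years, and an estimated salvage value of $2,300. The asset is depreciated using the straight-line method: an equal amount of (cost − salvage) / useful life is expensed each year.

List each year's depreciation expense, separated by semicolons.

$1,679; $1,679; $1,679; $1,679; $1,679; $1,679; $1,679; $1,679; $1,679

Depreciable base = $17,411 − $2,300 = $15,111.
Annual expense = $15,111 / 9 = $1,679.
End of year 1: book value $15,732.
End of year 2: book value $14,053.
End of year 3: book value $12,374.
End of year 4: book value $10,695.
End of year 5: book value $9,016.
End of year 6: book value $7,337.
End of year 7: book value $5,658.
End of year 8: book value $3,979.
End of year 9: book value $2,300.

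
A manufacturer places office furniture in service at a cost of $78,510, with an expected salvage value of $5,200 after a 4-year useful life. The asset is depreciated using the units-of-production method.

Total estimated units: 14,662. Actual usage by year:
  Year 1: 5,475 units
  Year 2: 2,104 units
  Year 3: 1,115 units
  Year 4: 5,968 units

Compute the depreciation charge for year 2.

$10,520

Depreciable base = $78,510 − $5,200 = $73,310.
Rate = $73,310 / 14,662 units = $5 per unit.
Year 1: 5,475 × $5 = $27,375. Book value $51,135.
Year 2: 2,104 × $5 = $10,520. Book value $40,615.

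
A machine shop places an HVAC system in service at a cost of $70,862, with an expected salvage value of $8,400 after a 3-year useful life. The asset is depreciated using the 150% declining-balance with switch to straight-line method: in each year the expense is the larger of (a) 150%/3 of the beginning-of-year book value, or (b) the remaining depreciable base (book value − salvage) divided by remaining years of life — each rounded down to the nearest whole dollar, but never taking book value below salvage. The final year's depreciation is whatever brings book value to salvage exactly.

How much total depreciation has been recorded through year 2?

$53,146

Depreciable base = $70,862 − $8,400 = $62,462.
Year 1: DB = ⌊$70,862 × 150%/3⌋ = $35,431; SL = ⌊$62,462/3⌋ = $20,820 → take DB $35,431. Book value $35,431.
Year 2: DB = ⌊$35,431 × 150%/3⌋ = $17,715; SL = ⌊$27,031/2⌋ = $13,515 → take DB $17,715. Book value $17,716.
Accumulated through year 2 = $70,862 − $17,716 = $53,146.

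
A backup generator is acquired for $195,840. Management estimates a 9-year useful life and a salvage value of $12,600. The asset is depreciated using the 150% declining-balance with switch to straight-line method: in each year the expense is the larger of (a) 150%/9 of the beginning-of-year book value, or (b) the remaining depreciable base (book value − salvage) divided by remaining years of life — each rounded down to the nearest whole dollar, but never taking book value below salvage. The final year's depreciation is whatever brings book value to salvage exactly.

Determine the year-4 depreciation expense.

$18,889

Depreciable base = $195,840 − $12,600 = $183,240.
Year 1: DB = ⌊$195,840 × 150%/9⌋ = $32,640; SL = ⌊$183,240/9⌋ = $20,360 → take DB $32,640. Book value $163,200.
Year 2: DB = ⌊$163,200 × 150%/9⌋ = $27,200; SL = ⌊$150,600/8⌋ = $18,825 → take DB $27,200. Book value $136,000.
Year 3: DB = ⌊$136,000 × 150%/9⌋ = $22,666; SL = ⌊$123,400/7⌋ = $17,628 → take DB $22,666. Book value $113,334.
Year 4: DB = ⌊$113,334 × 150%/9⌋ = $18,889; SL = ⌊$100,734/6⌋ = $16,789 → take DB $18,889. Book value $94,445.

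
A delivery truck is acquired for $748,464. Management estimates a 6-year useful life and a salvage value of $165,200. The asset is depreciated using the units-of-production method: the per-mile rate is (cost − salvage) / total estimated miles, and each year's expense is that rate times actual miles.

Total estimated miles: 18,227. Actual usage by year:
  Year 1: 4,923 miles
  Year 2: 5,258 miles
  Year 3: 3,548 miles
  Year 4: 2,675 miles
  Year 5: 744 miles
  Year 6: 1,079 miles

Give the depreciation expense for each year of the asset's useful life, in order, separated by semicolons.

$157,536; $168,256; $113,536; $85,600; $23,808; $34,528

Depreciable base = $748,464 − $165,200 = $583,264.
Rate = $583,264 / 18,227 miles = $32 per mile.
Year 1: 4,923 × $32 = $157,536. Book value $590,928.
Year 2: 5,258 × $32 = $168,256. Book value $422,672.
Year 3: 3,548 × $32 = $113,536. Book value $309,136.
Year 4: 2,675 × $32 = $85,600. Book value $223,536.
Year 5: 744 × $32 = $23,808. Book value $199,728.
Year 6: 1,079 × $32 = $34,528. Book value $165,200.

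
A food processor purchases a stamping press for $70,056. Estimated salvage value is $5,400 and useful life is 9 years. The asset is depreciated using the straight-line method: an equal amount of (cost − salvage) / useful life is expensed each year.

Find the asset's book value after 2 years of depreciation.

Depreciable base = $70,056 − $5,400 = $64,656.
Annual expense = $64,656 / 9 = $7,184.
End of year 1: book value $62,872.
End of year 2: book value $55,688.

$55,688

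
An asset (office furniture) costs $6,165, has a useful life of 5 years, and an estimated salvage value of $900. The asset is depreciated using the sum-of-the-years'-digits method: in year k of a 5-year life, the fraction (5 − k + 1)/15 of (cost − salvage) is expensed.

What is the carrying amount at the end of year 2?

Depreciable base = $6,165 − $900 = $5,265.
Sum of the years' digits = 5+4+3+2+1 = 15.
Year 1: $5,265 × 5/15 = $1,755. Book value $4,410.
Year 2: $5,265 × 4/15 = $1,404. Book value $3,006.

$3,006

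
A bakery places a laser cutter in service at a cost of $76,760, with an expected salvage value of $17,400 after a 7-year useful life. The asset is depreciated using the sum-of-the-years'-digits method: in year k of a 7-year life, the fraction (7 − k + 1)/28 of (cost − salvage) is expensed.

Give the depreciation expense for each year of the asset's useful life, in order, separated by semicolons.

$14,840; $12,720; $10,600; $8,480; $6,360; $4,240; $2,120

Depreciable base = $76,760 − $17,400 = $59,360.
Sum of the years' digits = 7+6+5+4+3+2+1 = 28.
Year 1: $59,360 × 7/28 = $14,840. Book value $61,920.
Year 2: $59,360 × 6/28 = $12,720. Book value $49,200.
Year 3: $59,360 × 5/28 = $10,600. Book value $38,600.
Year 4: $59,360 × 4/28 = $8,480. Book value $30,120.
Year 5: $59,360 × 3/28 = $6,360. Book value $23,760.
Year 6: $59,360 × 2/28 = $4,240. Book value $19,520.
Year 7: $59,360 × 1/28 = $2,120. Book value $17,400.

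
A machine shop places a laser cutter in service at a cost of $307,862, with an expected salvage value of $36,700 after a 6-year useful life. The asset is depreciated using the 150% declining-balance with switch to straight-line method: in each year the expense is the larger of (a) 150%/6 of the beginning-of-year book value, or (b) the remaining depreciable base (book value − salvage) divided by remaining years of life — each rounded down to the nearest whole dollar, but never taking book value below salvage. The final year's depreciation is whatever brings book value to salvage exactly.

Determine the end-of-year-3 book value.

$129,880

Depreciable base = $307,862 − $36,700 = $271,162.
Year 1: DB = ⌊$307,862 × 150%/6⌋ = $76,965; SL = ⌊$271,162/6⌋ = $45,193 → take DB $76,965. Book value $230,897.
Year 2: DB = ⌊$230,897 × 150%/6⌋ = $57,724; SL = ⌊$194,197/5⌋ = $38,839 → take DB $57,724. Book value $173,173.
Year 3: DB = ⌊$173,173 × 150%/6⌋ = $43,293; SL = ⌊$136,473/4⌋ = $34,118 → take DB $43,293. Book value $129,880.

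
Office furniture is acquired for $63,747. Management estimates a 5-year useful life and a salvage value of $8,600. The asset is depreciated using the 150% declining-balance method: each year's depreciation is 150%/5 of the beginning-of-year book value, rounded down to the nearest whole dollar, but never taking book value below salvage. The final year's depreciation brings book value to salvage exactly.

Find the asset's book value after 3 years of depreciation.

Depreciable base = $63,747 − $8,600 = $55,147.
Year 1: ⌊$63,747 × 150%/5⌋ = $19,124. Book value $44,623.
Year 2: ⌊$44,623 × 150%/5⌋ = $13,386. Book value $31,237.
Year 3: ⌊$31,237 × 150%/5⌋ = $9,371. Book value $21,866.

$21,866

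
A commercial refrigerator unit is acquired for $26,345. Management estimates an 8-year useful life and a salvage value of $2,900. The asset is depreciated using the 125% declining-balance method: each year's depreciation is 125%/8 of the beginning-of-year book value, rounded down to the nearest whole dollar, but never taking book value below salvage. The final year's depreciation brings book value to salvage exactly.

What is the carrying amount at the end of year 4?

Depreciable base = $26,345 − $2,900 = $23,445.
Year 1: ⌊$26,345 × 125%/8⌋ = $4,116. Book value $22,229.
Year 2: ⌊$22,229 × 125%/8⌋ = $3,473. Book value $18,756.
Year 3: ⌊$18,756 × 125%/8⌋ = $2,930. Book value $15,826.
Year 4: ⌊$15,826 × 125%/8⌋ = $2,472. Book value $13,354.

$13,354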